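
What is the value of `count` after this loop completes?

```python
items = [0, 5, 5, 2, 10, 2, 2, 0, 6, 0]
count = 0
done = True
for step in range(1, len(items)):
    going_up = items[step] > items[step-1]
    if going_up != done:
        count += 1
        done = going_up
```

Count direction changes in [0, 5, 5, 2, 10, 2, 2, 0, 6, 0]
`count` takes the values: 0 → 1 → 2 → 3 → 4 → 5

Answer: 5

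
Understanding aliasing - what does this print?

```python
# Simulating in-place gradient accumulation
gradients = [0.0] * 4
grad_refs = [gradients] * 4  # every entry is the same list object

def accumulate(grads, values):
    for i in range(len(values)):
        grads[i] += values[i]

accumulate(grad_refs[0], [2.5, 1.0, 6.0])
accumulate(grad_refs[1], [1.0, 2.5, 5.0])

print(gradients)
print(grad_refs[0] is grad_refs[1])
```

Key concept: gradient accumulation aliasing.
Step by step:
`gradients = [0.0] * 4` → gradients = [0.0, 0.0, 0.0, 0.0]
`grad_refs = [gradients] * 4` → grad_refs = [[0.0, 0.0, 0.0, 0.0], [0.0, 0.0, 0.0, 0.0], [0.0, 0.0, 0.0, 0.0], [0.0, 0.0, 0.0, 0.0]]
`accumulate(grad_refs[0], [2.5, 1.0, 6.0])` → gradients = [2.5, 1.0, 6.0, 0.0]; grad_refs = [[2.5, 1.0, 6.0, 0.0], [2.5, 1.0, 6.0, 0.0], [2.5, 1.0, 6.0, 0.0], [2.5, 1.0, 6.0, 0.0]]
`accumulate(grad_refs[1], [1.0, 2.5, 5.0])` → gradients = [3.5, 3.5, 11.0, 0.0]; grad_refs = [[3.5, 3.5, 11.0, 0.0], [3.5, 3.5, 11.0, 0.0], [3.5, 3.5, 11.0, 0.0], [3.5, 3.5, 11.0, 0.0]]
`print(gradients)` → prints [3.5, 3.5, 11.0, 0.0]
`print(grad_refs[0] is grad_refs[1])` → prints True

Answer:
[3.5, 3.5, 11.0, 0.0]
True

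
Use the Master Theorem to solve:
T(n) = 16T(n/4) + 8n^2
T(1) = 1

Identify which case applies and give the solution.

a=16, b=4, f(n)=8n^2. log_4(16) = 2. Since c=2 = 2, Case 2 applies: T(n) = Θ(n^log_b(a) · log n) = O(n^2 log n).

Answer: O(n^2 log n) - Case 2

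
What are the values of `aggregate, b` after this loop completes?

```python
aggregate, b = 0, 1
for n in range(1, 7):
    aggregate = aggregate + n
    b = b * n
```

Sum and factorial of 1 to 6
`aggregate, b` takes the values: (0, 1) → (1, 1) → (3, 1) → (3, 2) → (6, 2) → (6, 6) → (10, 6) → (10, 24) → (15, 24) → (15, 120) → (21, 120) → (21, 720)

Answer: 21, 720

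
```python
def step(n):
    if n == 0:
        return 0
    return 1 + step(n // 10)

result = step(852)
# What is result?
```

Count of digits of 852: 3

Answer: 3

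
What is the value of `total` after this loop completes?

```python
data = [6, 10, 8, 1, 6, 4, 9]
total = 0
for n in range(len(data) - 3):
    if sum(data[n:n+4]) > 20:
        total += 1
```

Count windows with sum > 20
`total` takes the values: 0 → 1 → 2

Answer: 2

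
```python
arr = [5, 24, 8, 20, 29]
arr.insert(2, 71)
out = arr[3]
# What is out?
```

Trace:
`arr = [5, 24, 8, 20, 29]` → arr = [5, 24, 8, 20, 29]
`arr.insert(2, 71)` → arr = [5, 24, 71, 8, 20, 29]
`out = arr[3]` → out = 8
So out = 8

Answer: 8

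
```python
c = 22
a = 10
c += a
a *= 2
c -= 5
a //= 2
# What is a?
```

Trace:
`c = 22` → c = 22
`a = 10` → a = 10
`c += a` → c = 32
`a *= 2` → a = 20
`c -= 5` → c = 27
`a //= 2` → a = 10
So a = 10

Answer: 10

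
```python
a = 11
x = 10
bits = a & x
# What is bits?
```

Trace:
`a = 11` → a = 11
`x = 10` → x = 10
`bits = a & x` → bits = 10
So bits = 10

Answer: 10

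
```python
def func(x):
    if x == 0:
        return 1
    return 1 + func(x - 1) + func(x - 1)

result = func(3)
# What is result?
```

func(x) = 1 + 2·func(x-1), func(0)=1. Closed form: (1+1)·2^3 - 1 = 15.

Answer: 15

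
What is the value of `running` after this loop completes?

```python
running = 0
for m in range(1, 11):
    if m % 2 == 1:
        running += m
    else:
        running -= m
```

Add odd, subtract even
`running` takes the values: 0 → 1 → -1 → 2 → -2 → 3 → -3 → 4 → -4 → 5 → -5

Answer: -5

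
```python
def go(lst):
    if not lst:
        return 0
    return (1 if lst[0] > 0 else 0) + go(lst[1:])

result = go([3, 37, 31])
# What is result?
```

Count of positive elements in [3, 37, 31] = 3

Answer: 3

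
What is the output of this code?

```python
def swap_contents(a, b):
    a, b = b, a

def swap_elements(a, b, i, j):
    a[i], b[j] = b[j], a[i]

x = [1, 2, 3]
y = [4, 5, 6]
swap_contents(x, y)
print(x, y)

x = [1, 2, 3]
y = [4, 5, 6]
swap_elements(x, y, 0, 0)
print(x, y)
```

Key concept: parameter rebinding vs mutation.
Step by step:
`x = [1, 2, 3]` → x = [1, 2, 3]
`y = [4, 5, 6]` → y = [4, 5, 6]
`swap_contents(x, y)` → no visible change to tracked variables
`print(x, y)` → prints [1, 2, 3] [4, 5, 6]
`x = [1, 2, 3]` → x = [1, 2, 3]
`y = [4, 5, 6]` → y = [4, 5, 6]
`swap_elements(x, y, 0, 0)` → x = [4, 2, 3]; y = [1, 5, 6]
`print(x, y)` → prints [4, 2, 3] [1, 5, 6]

Answer:
[1, 2, 3] [4, 5, 6]
[4, 2, 3] [1, 5, 6]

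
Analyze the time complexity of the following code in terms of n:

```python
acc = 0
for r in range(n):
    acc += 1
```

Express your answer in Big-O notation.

Each loop level contributes: n. Multiplying the contributions gives O(n).

Answer: O(n)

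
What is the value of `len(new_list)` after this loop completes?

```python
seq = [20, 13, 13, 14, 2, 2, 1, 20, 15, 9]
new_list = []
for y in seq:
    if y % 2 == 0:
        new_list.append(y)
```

Count even numbers in [20, 13, 13, 14, 2, 2, 1, 20, 15, 9]
`new_list` takes the values: [] → [20] → [20, 14] → [20, 14, 2] → [20, 14, 2, 2] → [20, 14, 2, 2, 20]
So `len(new_list)` = 5

Answer: 5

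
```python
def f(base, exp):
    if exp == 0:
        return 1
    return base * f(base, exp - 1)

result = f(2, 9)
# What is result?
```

f(2, 9) = 2 * 2 * 2 * 2 * 2 * 2 * 2 * 2 * 2 = 512

Answer: 512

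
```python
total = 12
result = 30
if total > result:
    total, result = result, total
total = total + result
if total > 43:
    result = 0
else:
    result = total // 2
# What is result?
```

Trace:
`total = 12` → total = 12
`result = 30` → result = 30
`if total > result: ...` → total > result is False → no variable changes
`total = total + result` → total = 42
`if total > 43: ...` → total > 43 is False, take else branch → result = 21
So result = 21

Answer: 21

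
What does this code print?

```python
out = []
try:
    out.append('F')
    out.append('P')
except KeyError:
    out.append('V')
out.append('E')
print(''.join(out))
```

Execution trace: 'F' (try body) → 'P' (try body, no exception) → 'E' (after the try/except). Output: FPE

Answer: FPE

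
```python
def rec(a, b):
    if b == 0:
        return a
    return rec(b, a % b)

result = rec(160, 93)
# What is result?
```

rec(160, 93) -> rec(93, 67) -> rec(67, 26) -> rec(26, 15) -> rec(15, 11) -> rec(11, 4) -> rec(4, 3) -> rec(3, 1) -> rec(1, 0) -> 1

Answer: 1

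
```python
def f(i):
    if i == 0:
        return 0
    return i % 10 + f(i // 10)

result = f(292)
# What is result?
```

Sum of digits of 292: 2 + 9 + 2 = 13

Answer: 13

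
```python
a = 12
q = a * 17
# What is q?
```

Trace:
`a = 12` → a = 12
`q = a * 17` → q = 204
So q = 204

Answer: 204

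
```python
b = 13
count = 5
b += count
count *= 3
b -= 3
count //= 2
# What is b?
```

Trace:
`b = 13` → b = 13
`count = 5` → count = 5
`b += count` → b = 18
`count *= 3` → count = 15
`b -= 3` → b = 15
`count //= 2` → count = 7
So b = 15

Answer: 15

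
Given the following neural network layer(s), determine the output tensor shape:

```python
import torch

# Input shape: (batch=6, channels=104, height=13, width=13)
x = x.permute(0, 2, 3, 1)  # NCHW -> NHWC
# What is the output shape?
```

Input: (6, 104, 13, 13) -> Output: (6, 13, 13, 104)

Answer: (6, 13, 13, 104)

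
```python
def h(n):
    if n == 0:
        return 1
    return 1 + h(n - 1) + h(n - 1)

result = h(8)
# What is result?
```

h(n) = 1 + 2·h(n-1), h(0)=1. Closed form: (1+1)·2^8 - 1 = 511.

Answer: 511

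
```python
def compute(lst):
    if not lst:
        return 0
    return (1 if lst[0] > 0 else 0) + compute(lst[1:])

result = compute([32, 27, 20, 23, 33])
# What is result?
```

Count of positive elements in [32, 27, 20, 23, 33] = 5

Answer: 5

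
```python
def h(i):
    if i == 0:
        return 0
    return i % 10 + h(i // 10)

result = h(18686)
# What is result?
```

Sum of digits of 18686: 6 + 8 + 6 + 8 + 1 = 29

Answer: 29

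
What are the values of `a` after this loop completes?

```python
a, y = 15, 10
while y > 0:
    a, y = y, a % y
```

GCD of 15 and 10
`a` takes the values: 15 → 10 → 5

Answer: 5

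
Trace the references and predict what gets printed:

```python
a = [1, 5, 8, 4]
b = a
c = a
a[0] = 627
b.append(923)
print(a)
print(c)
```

Key concept: multiple aliases.
Step by step:
`a = [1, 5, 8, 4]` → a = [1, 5, 8, 4]
`b = a` → b = [1, 5, 8, 4] (same object as a)
`c = a` → c = [1, 5, 8, 4] (same object as a, b)
`a[0] = 627` → a = [627, 5, 8, 4] (same object as b, c); b = [627, 5, 8, 4] (same object as a, c); c = [627, 5, 8, 4] (same object as a, b)
`b.append(923)` → a = [627, 5, 8, 4, 923] (same object as b, c); b = [627, 5, 8, 4, 923] (same object as a, c); c = [627, 5, 8, 4, 923] (same object as a, b)
`print(a)` → prints [627, 5, 8, 4, 923]
`print(c)` → prints [627, 5, 8, 4, 923]

Answer:
[627, 5, 8, 4, 923]
[627, 5, 8, 4, 923]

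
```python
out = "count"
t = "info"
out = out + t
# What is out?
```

Trace:
`out = "count"` → out = 'count'
`t = "info"` → t = 'info'
`out = out + t` → out = 'countinfo'
So out = 'countinfo'

Answer: 'countinfo'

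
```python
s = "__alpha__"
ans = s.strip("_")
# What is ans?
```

Trace:
`s = "__alpha__"` → s = '__alpha__'
`ans = s.strip("_")` → ans = 'alpha'
So ans = 'alpha'

Answer: 'alpha'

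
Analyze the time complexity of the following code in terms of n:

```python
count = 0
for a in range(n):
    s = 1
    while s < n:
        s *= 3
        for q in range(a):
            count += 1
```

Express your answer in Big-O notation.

Each loop level contributes: n × log n × n. Multiplying the contributions gives O(n^2 log n).

Answer: O(n^2 log n)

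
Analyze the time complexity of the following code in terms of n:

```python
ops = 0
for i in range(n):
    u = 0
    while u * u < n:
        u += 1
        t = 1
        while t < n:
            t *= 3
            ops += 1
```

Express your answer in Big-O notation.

Each loop level contributes: n × √n × log n. Multiplying the contributions gives O(n√n log n).

Answer: O(n√n log n)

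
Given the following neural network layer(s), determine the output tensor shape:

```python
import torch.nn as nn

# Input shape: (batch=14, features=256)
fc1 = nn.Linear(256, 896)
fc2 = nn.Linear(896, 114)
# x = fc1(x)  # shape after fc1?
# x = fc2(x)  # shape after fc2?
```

Input: (14, 256) -> after fc1: (14, 896) -> Output: (14, 114)

Answer: (14, 114)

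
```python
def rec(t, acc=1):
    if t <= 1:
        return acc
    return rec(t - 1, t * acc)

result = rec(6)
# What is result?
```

Accumulator trace (n, acc): (6, 1) -> (5, 6) -> (4, 30) -> (3, 120) -> (2, 360) -> (1, 720) -> return 720

Answer: 720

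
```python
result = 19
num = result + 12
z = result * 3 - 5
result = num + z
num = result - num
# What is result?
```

Trace:
`result = 19` → result = 19
`num = result + 12` → num = 31
`z = result * 3 - 5` → z = 52
`result = num + z` → result = 83
`num = result - num` → num = 52
So result = 83

Answer: 83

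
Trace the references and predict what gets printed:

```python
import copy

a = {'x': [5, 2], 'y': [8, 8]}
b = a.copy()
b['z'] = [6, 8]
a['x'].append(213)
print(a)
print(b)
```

Key concept: shallow copy of dict with mutable values.
Step by step:
`a = {'x': [5, 2], 'y': [8, 8]}` → a = {'x': [5, 2], 'y': [8, 8]}
`b = a.copy()` → b = {'x': [5, 2], 'y': [8, 8]}
`b['z'] = [6, 8]` → b = {'x': [5, 2], 'y': [8, 8], 'z': [6, 8]}
`a['x'].append(213)` → a = {'x': [5, 2, 213], 'y': [8, 8]}; b = {'x': [5, 2, 213], 'y': [8, 8], 'z': [6, 8]}
`print(a)` → prints {'x': [5, 2, 213], 'y': [8, 8]}
`print(b)` → prints {'x': [5, 2, 213], 'y': [8, 8], 'z': [6, 8]}

Answer:
{'x': [5, 2, 213], 'y': [8, 8]}
{'x': [5, 2, 213], 'y': [8, 8], 'z': [6, 8]}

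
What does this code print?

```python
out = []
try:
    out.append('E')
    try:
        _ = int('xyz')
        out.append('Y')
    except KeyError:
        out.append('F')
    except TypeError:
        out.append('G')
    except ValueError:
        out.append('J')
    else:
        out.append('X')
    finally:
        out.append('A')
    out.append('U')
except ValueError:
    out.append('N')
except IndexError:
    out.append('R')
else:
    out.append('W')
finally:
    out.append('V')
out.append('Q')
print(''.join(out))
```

Execution trace: 'E' (try body) → 'J' (inner except ValueError) → 'A' (inner finally) → 'U' (try body, no exception) → 'W' (else) → 'V' (finally) → 'Q' (after the try/except). Output: EJAUWVQ

Answer: EJAUWVQ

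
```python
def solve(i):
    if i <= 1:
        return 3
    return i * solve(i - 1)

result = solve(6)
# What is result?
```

solve(6) = 6 * 5 * 4 * 3 * 2 * 3 = 2160

Answer: 2160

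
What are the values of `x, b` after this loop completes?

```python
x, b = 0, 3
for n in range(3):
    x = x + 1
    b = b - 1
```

x goes 0→3, b goes 3→0
`x, b` takes the values: (0, 3) → (1, 3) → (1, 2) → (2, 2) → (2, 1) → (3, 1) → (3, 0)

Answer: 3, 0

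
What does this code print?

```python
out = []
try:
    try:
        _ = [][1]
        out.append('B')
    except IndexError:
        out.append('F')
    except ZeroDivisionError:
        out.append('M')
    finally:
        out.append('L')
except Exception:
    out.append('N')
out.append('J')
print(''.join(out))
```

Execution trace: 'F' (inner except IndexError) → 'L' (inner finally) → 'J' (after the try/except). Output: FLJ

Answer: FLJ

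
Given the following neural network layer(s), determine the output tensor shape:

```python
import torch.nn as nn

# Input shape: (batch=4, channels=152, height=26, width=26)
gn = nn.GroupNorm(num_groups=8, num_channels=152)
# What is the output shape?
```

Input: (4, 152, 26, 26) -> Output: (4, 152, 26, 26)

Answer: (4, 152, 26, 26)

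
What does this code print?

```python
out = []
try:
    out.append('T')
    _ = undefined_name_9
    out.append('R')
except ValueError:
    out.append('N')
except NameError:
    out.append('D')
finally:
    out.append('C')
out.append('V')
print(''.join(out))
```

Execution trace: 'T' (try body) → 'D' (except NameError) → 'C' (finally) → 'V' (after the try/except). Output: TDCV

Answer: TDCV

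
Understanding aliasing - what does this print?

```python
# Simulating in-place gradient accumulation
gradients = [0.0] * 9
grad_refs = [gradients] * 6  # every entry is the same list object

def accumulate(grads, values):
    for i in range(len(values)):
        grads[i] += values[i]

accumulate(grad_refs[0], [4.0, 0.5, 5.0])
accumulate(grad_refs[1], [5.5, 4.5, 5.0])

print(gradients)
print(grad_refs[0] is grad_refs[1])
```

Key concept: gradient accumulation aliasing.
Step by step:
`gradients = [0.0] * 9` → gradients = [0.0, 0.0, 0.0, 0.0, 0.0, 0.0, 0.0, 0.0, 0.0]
`grad_refs = [gradients] * 6` → grad_refs = [[0.0, 0.0, 0.0, 0.0, 0.0, 0.0, 0.0, 0.0, 0.0], [0.0, 0.0, 0.0, 0.0, 0.0, 0.0, 0.0, 0.0, 0.0], [0.0, 0.0, 0.0, 0.0, 0.0, 0.0, 0.0, 0.0, 0.0], [0.0, 0.0, 0.0, 0.0, 0.0, 0.0, 0.0, 0.0, 0.0], [0.0, 0.0, 0.0, 0.0, 0.0, 0.0, 0.0, 0.0, 0.0], [0.0, 0.0, 0.0, 0.0, 0.0, 0.0, 0.0, 0.0, 0.0]]
`accumulate(grad_refs[0], [4.0, 0.5, 5.0])` → gradients = [4.0, 0.5, 5.0, 0.0, 0.0, 0.0, 0.0, 0.0, 0.0]; grad_refs = [[4.0, 0.5, 5.0, 0.0, 0.0, 0.0, 0.0, 0.0, 0.0], [4.0, 0.5, 5.0, 0.0, 0.0, 0.0, 0.0, 0.0, 0.0], [4.0, 0.5, 5.0, 0.0, 0.0, 0.0, 0.0, 0.0, 0.0], [4.0, 0.5, 5.0, 0.0, 0.0, 0.0, 0.0, 0.0, 0.0], [4.0, 0.5, 5.0, 0.0, 0.0, 0.0, 0.0, 0.0, 0.0], [4.0, 0.5, 5.0, 0.0, 0.0, 0.0, 0.0, 0.0, 0.0]]
`accumulate(grad_refs[1], [5.5, 4.5, 5.0])` → gradients = [9.5, 5.0, 10.0, 0.0, 0.0, 0.0, 0.0, 0.0, 0.0]; grad_refs = [[9.5, 5.0, 10.0, 0.0, 0.0, 0.0, 0.0, 0.0, 0.0], [9.5, 5.0, 10.0, 0.0, 0.0, 0.0, 0.0, 0.0, 0.0], [9.5, 5.0, 10.0, 0.0, 0.0, 0.0, 0.0, 0.0, 0.0], [9.5, 5.0, 10.0, 0.0, 0.0, 0.0, 0.0, 0.0, 0.0], [9.5, 5.0, 10.0, 0.0, 0.0, 0.0, 0.0, 0.0, 0.0], [9.5, 5.0, 10.0, 0.0, 0.0, 0.0, 0.0, 0.0, 0.0]]
`print(gradients)` → prints [9.5, 5.0, 10.0, 0.0, 0.0, 0.0, 0.0, 0.0, 0.0]
`print(grad_refs[0] is grad_refs[1])` → prints True

Answer:
[9.5, 5.0, 10.0, 0.0, 0.0, 0.0, 0.0, 0.0, 0.0]
True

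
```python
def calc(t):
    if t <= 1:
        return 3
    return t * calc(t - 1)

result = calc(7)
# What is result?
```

calc(7) = 7 * 6 * 5 * 4 * 3 * 2 * 3 = 15120

Answer: 15120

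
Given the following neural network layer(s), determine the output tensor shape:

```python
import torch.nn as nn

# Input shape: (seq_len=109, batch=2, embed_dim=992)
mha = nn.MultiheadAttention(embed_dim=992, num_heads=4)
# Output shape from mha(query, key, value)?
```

Input: (109, 2, 992) -> Output: (109, 2, 992)

Answer: (109, 2, 992)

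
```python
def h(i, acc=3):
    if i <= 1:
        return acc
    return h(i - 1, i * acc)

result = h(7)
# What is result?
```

Accumulator trace (n, acc): (7, 3) -> (6, 21) -> (5, 126) -> (4, 630) -> (3, 2520) -> (2, 7560) -> (1, 15120) -> return 15120

Answer: 15120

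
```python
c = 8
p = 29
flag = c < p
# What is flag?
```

Trace:
`c = 8` → c = 8
`p = 29` → p = 29
`flag = c < p` → flag = True
So flag = True

Answer: True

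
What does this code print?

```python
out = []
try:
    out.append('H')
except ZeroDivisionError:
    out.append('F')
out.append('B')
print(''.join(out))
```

Execution trace: 'H' (try body, no exception) → 'B' (after the try/except). Output: HB

Answer: HB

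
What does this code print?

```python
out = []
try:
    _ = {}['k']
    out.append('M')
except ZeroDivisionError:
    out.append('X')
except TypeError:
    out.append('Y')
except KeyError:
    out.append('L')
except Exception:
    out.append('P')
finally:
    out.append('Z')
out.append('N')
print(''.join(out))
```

Execution trace: 'L' (except KeyError) → 'Z' (finally) → 'N' (after the try/except). Output: LZN

Answer: LZN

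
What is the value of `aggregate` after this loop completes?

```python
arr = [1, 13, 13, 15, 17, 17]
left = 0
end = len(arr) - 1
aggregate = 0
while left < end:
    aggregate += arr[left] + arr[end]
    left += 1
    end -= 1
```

Sum of pairs from ends
`aggregate` takes the values: 0 → 18 → 48 → 76

Answer: 76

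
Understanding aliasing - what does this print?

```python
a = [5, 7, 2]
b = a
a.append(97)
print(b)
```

Key concept: basic list aliasing.
Step by step:
`a = [5, 7, 2]` → a = [5, 7, 2]
`b = a` → b = [5, 7, 2] (same object as a)
`a.append(97)` → a = [5, 7, 2, 97] (same object as b); b = [5, 7, 2, 97] (same object as a)
`print(b)` → prints [5, 7, 2, 97]

Answer: [5, 7, 2, 97]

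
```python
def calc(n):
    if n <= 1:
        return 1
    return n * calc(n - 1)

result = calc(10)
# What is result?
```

calc(10) = 10 * 9 * 8 * 7 * 6 * 5 * 4 * 3 * 2 * 1 = 3628800

Answer: 3628800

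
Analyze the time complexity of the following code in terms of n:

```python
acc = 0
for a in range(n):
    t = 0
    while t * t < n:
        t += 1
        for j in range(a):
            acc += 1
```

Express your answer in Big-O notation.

Each loop level contributes: n × √n × n. Multiplying the contributions gives O(n^2√n).

Answer: O(n^2√n)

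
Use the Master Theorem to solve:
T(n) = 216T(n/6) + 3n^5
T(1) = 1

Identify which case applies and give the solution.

a=216, b=6, f(n)=3n^5. log_6(216) = 3. Since c=5 > 3 and the regularity condition holds (216(n/6)^5 = (216/6^5)n^5 with 216/6^5 < 1), Case 3 applies: T(n) = Θ(f(n)) = O(n^5).

Answer: O(n^5) - Case 3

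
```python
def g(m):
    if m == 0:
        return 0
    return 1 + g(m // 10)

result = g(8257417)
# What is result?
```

Count of digits of 8257417: 7

Answer: 7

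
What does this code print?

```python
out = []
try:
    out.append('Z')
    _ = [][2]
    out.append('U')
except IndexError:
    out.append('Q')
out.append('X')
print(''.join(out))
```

Execution trace: 'Z' (try body) → 'Q' (except IndexError) → 'X' (after the try/except). Output: ZQX

Answer: ZQX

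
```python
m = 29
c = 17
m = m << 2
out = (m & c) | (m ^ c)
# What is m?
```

Trace:
`m = 29` → m = 29
`c = 17` → c = 17
`m = m << 2` → m = 116
`out = (m & c) | (m ^ c)` → out = 117
So m = 116

Answer: 116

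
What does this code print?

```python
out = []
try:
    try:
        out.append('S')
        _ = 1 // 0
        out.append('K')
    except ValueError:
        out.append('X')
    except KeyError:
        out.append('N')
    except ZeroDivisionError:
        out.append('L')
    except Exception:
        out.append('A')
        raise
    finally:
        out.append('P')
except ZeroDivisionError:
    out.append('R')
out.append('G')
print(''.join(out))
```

Execution trace: 'S' (inner try body) → 'L' (inner except ZeroDivisionError) → 'P' (inner finally) → 'G' (after the try/except). Output: SLPG

Answer: SLPG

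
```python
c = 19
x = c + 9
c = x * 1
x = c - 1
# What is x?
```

Trace:
`c = 19` → c = 19
`x = c + 9` → x = 28
`c = x * 1` → c = 28
`x = c - 1` → x = 27
So x = 27

Answer: 27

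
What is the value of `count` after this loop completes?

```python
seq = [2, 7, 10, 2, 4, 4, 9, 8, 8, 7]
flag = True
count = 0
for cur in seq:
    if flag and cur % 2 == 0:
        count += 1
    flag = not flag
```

Count even values at even positions
`count` takes the values: 0 → 1 → 2 → 3 → 4

Answer: 4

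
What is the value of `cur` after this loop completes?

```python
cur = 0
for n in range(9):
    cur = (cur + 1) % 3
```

Increment mod 3, 9 times = 0
`cur` takes the values: 0 → 1 → 2 → 0 → 1 → 2 → 0 → 1 → 2 → 0

Answer: 0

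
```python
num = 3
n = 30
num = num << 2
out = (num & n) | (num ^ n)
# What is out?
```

Trace:
`num = 3` → num = 3
`n = 30` → n = 30
`num = num << 2` → num = 12
`out = (num & n) | (num ^ n)` → out = 30
So out = 30

Answer: 30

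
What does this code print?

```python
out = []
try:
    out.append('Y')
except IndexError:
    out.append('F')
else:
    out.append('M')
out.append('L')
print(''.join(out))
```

Execution trace: 'Y' (try body, no exception) → 'M' (else) → 'L' (after the try/except). Output: YML

Answer: YML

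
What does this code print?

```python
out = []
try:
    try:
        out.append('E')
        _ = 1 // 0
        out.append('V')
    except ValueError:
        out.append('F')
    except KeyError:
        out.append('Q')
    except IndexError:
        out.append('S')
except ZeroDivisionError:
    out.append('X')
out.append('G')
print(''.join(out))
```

Execution trace: 'E' (try body) → 'X' (outer except ZeroDivisionError) → 'G' (after the try/except). Output: EXG

Answer: EXG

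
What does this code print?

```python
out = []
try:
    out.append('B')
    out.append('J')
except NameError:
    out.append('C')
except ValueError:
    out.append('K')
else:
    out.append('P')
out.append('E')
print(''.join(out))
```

Execution trace: 'B' (try body) → 'J' (try body, no exception) → 'P' (else) → 'E' (after the try/except). Output: BJPE

Answer: BJPE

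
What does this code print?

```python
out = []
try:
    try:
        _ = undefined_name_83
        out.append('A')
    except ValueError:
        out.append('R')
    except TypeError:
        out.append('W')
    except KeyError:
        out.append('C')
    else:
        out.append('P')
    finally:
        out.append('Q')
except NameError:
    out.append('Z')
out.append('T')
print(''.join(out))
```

Execution trace: 'Q' (finally) → 'Z' (outer except NameError) → 'T' (after the try/except). Output: QZT

Answer: QZT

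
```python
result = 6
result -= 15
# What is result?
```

Trace:
`result = 6` → result = 6
`result -= 15` → result = -9
So result = -9

Answer: -9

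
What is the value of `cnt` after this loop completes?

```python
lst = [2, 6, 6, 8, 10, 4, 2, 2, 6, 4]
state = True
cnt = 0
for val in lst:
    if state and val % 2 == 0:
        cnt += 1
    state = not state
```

Count even values at even positions
`cnt` takes the values: 0 → 1 → 2 → 3 → 4 → 5

Answer: 5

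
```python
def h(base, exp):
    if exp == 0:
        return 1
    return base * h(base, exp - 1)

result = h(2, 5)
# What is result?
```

h(2, 5) = 2 * 2 * 2 * 2 * 2 = 32

Answer: 32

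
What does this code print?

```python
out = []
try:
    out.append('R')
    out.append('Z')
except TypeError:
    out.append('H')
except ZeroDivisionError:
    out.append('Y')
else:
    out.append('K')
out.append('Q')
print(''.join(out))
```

Execution trace: 'R' (try body) → 'Z' (try body, no exception) → 'K' (else) → 'Q' (after the try/except). Output: RZKQ

Answer: RZKQ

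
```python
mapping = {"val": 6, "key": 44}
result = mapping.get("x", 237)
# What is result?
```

Trace:
`mapping = {"val": 6, "key": 44}` → mapping = {'val': 6, 'key': 44}
`result = mapping.get("x", 237)` → result = 237
So result = 237

Answer: 237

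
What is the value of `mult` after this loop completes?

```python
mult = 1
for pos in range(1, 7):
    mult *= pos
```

6! = 720
`mult` takes the values: 1 → 2 → 6 → 24 → 120 → 720

Answer: 720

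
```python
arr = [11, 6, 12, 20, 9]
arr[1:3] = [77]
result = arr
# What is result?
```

Trace:
`arr = [11, 6, 12, 20, 9]` → arr = [11, 6, 12, 20, 9]
`arr[1:3] = [77]` → arr = [11, 77, 20, 9]
`result = arr` → result = [11, 77, 20, 9]
So result = [11, 77, 20, 9]

Answer: [11, 77, 20, 9]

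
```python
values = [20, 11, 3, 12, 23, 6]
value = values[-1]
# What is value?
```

Trace:
`values = [20, 11, 3, 12, 23, 6]` → values = [20, 11, 3, 12, 23, 6]
`value = values[-1]` → value = 6
So value = 6

Answer: 6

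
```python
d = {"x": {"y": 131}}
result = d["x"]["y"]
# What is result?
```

Trace:
`d = {"x": {"y": 131}}` → d = {'x': {'y': 131}}
`result = d["x"]["y"]` → result = 131
So result = 131

Answer: 131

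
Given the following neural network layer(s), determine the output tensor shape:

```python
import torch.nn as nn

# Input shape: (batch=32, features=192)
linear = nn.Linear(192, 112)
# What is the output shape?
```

Input: (32, 192) -> Output: (32, 112)

Answer: (32, 112)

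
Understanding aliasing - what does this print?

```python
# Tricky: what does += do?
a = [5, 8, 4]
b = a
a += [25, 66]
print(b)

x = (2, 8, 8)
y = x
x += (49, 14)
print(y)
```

Key concept: += behavior differs for mutable vs immutable.
Step by step:
`a = [5, 8, 4]` → a = [5, 8, 4]
`b = a` → b = [5, 8, 4] (same object as a)
`a += [25, 66]` → a = [5, 8, 4, 25, 66] (same object as b); b = [5, 8, 4, 25, 66] (same object as a)
`print(b)` → prints [5, 8, 4, 25, 66]
`x = (2, 8, 8)` → x = (2, 8, 8)
`y = x` → y = (2, 8, 8)
`x += (49, 14)` → x = (2, 8, 8, 49, 14)
`print(y)` → prints (2, 8, 8)

Answer:
[5, 8, 4, 25, 66]
(2, 8, 8)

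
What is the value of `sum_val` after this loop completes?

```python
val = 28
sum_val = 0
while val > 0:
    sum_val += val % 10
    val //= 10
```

Sum digits of 28
`sum_val` takes the values: 0 → 8 → 10

Answer: 10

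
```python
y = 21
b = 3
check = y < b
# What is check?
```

Trace:
`y = 21` → y = 21
`b = 3` → b = 3
`check = y < b` → check = False
So check = False

Answer: False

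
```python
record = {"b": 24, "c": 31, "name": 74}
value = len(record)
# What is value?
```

Trace:
`record = {"b": 24, "c": 31, "name": 74}` → record = {'b': 24, 'c': 31, 'name': 74}
`value = len(record)` → value = 3
So value = 3

Answer: 3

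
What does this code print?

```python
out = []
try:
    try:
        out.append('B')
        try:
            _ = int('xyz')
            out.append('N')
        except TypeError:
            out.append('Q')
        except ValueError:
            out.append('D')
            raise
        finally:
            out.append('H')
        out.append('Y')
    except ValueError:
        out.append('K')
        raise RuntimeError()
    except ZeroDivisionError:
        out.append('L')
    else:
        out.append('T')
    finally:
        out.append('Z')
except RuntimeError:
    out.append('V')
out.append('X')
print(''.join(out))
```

Execution trace: 'B' (try body) → 'D' (inner except ValueError) → 'H' (inner finally) → 'K' (except ValueError) → 'Z' (finally) → 'V' (outer except RuntimeError) → 'X' (after the try/except). Output: BDHKZVX

Answer: BDHKZVX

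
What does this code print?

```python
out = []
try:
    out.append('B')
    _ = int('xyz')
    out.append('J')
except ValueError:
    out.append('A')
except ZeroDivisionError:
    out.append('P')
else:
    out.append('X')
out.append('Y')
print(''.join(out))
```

Execution trace: 'B' (try body) → 'A' (except ValueError) → 'Y' (after the try/except). Output: BAY

Answer: BAY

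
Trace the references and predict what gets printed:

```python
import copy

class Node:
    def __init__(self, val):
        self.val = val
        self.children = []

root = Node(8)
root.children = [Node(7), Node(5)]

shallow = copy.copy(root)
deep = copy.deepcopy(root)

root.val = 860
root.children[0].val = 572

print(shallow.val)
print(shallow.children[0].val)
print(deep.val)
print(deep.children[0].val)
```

Key concept: deep copy with custom objects.
Step by step:
`root = Node(8)` → root = Node(val=8, children=[])
`root.children = [Node(7), Node(5)]` → root = Node(val=8, children=[Node(val=7, children=[]), Node(val=5, children=[])])
`shallow = copy.copy(root)` → shallow = Node(val=8, children=[Node(val=7, children=[]), Node(val=5, children=[])])
`deep = copy.deepcopy(root)` → deep = Node(val=8, children=[Node(val=7, children=[]), Node(val=5, children=[])])
`root.val = 860` → root = Node(val=860, children=[Node(val=7, children=[]), Node(val=5, children=[])])
`root.children[0].val = 572` → root = Node(val=860, children=[Node(val=572, children=[]), Node(val=5, children=[])]); shallow = Node(val=8, children=[Node(val=572, children=[]), Node(val=5, children=[])])
`print(shallow.val)` → prints 8
`print(shallow.children[0].val)` → prints 572
`print(deep.val)` → prints 8
`print(deep.children[0].val)` → prints 7

Answer:
8
572
8
7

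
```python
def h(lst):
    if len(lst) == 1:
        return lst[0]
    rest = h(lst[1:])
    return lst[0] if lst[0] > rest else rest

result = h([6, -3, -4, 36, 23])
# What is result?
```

Recursive max over [6, -3, -4, 36, 23] = 36

Answer: 36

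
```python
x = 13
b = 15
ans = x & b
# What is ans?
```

Trace:
`x = 13` → x = 13
`b = 15` → b = 15
`ans = x & b` → ans = 13
So ans = 13

Answer: 13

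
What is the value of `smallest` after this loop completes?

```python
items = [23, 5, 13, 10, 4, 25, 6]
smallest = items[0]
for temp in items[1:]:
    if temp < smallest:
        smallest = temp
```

Minimum of [23, 5, 13, 10, 4, 25, 6]
`smallest` takes the values: 23 → 5 → 4

Answer: 4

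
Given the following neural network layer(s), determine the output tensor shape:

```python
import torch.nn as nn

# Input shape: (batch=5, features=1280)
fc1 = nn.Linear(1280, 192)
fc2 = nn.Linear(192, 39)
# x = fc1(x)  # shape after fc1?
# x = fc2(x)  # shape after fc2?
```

Input: (5, 1280) -> after fc1: (5, 192) -> Output: (5, 39)

Answer: (5, 39)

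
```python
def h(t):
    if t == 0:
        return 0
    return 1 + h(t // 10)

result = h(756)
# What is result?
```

Count of digits of 756: 3

Answer: 3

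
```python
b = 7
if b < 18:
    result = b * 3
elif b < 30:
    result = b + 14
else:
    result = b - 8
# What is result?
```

Trace:
`b = 7` → b = 7
`if b < 18: ...` → b < 18 is True → result = 21
So result = 21

Answer: 21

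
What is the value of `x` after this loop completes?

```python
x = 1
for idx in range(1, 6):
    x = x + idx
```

Start at 1, add 1 through 5
`x` takes the values: 1 → 2 → 4 → 7 → 11 → 16

Answer: 16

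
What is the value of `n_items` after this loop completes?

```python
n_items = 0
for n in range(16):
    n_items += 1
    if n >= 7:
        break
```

Loop breaks when n reaches 7, n_items is 8
`n_items` takes the values: 0 → 1 → 2 → 3 → 4 → 5 → 6 → 7 → 8

Answer: 8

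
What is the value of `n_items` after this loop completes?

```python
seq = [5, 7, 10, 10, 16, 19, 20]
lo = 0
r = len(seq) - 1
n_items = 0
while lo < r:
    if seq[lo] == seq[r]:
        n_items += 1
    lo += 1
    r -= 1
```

Count matching pairs from ends
`n_items` takes the values: 0

Answer: 0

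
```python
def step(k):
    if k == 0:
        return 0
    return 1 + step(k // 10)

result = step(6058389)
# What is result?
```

Count of digits of 6058389: 7

Answer: 7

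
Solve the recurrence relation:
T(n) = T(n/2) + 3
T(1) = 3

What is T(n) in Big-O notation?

Each step divides n by 2 and adds 3. After log_2(n) steps we reach T(1)=3. So T(n) = 3·log_2(n) + 3 = O(log n).

Answer: O(log n)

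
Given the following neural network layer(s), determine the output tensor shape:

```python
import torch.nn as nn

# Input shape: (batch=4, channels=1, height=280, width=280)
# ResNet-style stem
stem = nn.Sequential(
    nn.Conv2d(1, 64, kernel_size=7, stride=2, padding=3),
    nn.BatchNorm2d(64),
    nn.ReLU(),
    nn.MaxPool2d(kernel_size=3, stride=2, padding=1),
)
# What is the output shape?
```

Input: (4, 1, 280, 280) -> after Conv2d 7x7 stride=2: (4, 64, 140, 140) -> Output: (4, 64, 70, 70)

Answer: (4, 64, 70, 70)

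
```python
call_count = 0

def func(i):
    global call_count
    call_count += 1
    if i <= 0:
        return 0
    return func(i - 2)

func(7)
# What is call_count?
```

Linear recursion stepping by 2: 5 calls from i=7 down to ≤0.

Answer: 5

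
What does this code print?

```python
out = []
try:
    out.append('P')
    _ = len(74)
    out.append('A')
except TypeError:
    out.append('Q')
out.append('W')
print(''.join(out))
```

Execution trace: 'P' (try body) → 'Q' (except TypeError) → 'W' (after the try/except). Output: PQW

Answer: PQW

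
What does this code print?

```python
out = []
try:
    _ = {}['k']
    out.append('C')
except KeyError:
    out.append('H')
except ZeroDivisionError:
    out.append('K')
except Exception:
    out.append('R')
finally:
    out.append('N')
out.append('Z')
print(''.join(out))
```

Execution trace: 'H' (except KeyError) → 'N' (finally) → 'Z' (after the try/except). Output: HNZ

Answer: HNZ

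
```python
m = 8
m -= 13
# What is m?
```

Trace:
`m = 8` → m = 8
`m -= 13` → m = -5
So m = -5

Answer: -5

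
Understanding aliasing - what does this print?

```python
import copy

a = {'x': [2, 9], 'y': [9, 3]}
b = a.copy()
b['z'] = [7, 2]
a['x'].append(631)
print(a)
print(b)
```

Key concept: shallow copy of dict with mutable values.
Step by step:
`a = {'x': [2, 9], 'y': [9, 3]}` → a = {'x': [2, 9], 'y': [9, 3]}
`b = a.copy()` → b = {'x': [2, 9], 'y': [9, 3]}
`b['z'] = [7, 2]` → b = {'x': [2, 9], 'y': [9, 3], 'z': [7, 2]}
`a['x'].append(631)` → a = {'x': [2, 9, 631], 'y': [9, 3]}; b = {'x': [2, 9, 631], 'y': [9, 3], 'z': [7, 2]}
`print(a)` → prints {'x': [2, 9, 631], 'y': [9, 3]}
`print(b)` → prints {'x': [2, 9, 631], 'y': [9, 3], 'z': [7, 2]}

Answer:
{'x': [2, 9, 631], 'y': [9, 3]}
{'x': [2, 9, 631], 'y': [9, 3], 'z': [7, 2]}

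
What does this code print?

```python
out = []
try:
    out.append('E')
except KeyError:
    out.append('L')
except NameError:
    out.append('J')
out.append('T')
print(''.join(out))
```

Execution trace: 'E' (try body, no exception) → 'T' (after the try/except). Output: ET

Answer: ET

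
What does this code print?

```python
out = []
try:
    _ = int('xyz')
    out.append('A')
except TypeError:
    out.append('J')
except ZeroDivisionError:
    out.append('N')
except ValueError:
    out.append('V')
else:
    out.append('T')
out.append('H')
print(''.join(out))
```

Execution trace: 'V' (except ValueError) → 'H' (after the try/except). Output: VH

Answer: VH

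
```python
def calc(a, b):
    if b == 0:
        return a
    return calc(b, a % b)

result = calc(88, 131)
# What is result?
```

calc(88, 131) -> calc(131, 88) -> calc(88, 43) -> calc(43, 2) -> calc(2, 1) -> calc(1, 0) -> 1

Answer: 1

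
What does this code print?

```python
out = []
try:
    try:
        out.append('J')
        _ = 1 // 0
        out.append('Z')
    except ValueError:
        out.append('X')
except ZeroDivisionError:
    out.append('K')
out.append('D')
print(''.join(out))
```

Execution trace: 'J' (try body) → 'K' (outer except ZeroDivisionError) → 'D' (after the try/except). Output: JKD

Answer: JKD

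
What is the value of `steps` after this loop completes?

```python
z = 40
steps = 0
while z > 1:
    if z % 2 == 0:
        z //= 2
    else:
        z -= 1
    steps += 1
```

Steps to reduce 40 to 1
`steps` takes the values: 0 → 1 → 2 → 3 → 4 → 5 → 6

Answer: 6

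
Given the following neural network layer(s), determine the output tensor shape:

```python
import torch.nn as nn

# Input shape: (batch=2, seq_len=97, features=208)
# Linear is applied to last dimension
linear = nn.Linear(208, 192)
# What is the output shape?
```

Input: (2, 97, 208) -> Output: (2, 97, 192)

Answer: (2, 97, 192)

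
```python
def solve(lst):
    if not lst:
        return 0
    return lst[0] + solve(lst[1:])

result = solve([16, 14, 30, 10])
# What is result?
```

16 + 14 + 30 + 10 + 0 = 70

Answer: 70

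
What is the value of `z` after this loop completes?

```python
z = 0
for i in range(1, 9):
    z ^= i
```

XOR of 1 to 8
`z` takes the values: 0 → 1 → 3 → 0 → 4 → 1 → 7 → 0 → 8

Answer: 8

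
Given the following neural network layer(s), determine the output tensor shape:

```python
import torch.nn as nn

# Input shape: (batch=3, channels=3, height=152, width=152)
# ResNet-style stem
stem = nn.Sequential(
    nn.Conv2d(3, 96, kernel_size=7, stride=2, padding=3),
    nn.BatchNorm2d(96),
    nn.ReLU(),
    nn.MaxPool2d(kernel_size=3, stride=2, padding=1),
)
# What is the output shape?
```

Input: (3, 3, 152, 152) -> after Conv2d 7x7 stride=2: (3, 96, 76, 76) -> Output: (3, 96, 38, 38)

Answer: (3, 96, 38, 38)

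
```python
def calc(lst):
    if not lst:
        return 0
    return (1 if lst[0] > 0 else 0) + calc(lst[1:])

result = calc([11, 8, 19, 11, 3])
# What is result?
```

Count of positive elements in [11, 8, 19, 11, 3] = 5

Answer: 5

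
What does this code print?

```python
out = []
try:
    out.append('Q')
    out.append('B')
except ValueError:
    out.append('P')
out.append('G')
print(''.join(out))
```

Execution trace: 'Q' (try body) → 'B' (try body, no exception) → 'G' (after the try/except). Output: QBG

Answer: QBG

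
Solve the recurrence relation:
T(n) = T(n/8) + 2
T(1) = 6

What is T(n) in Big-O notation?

Each step divides n by 8 and adds 2. After log_8(n) steps we reach T(1)=6. So T(n) = 2·log_8(n) + 6 = O(log n).

Answer: O(log n)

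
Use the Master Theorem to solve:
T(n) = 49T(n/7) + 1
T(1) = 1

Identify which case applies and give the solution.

a=49, b=7, f(n)=1. log_7(49) = 2. Since c=0 < 2, Case 1 applies: T(n) = Θ(n^log_b(a)) = O(n^2).

Answer: O(n^2) - Case 1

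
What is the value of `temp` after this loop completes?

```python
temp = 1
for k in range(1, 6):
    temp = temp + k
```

Start at 1, add 1 through 5
`temp` takes the values: 1 → 2 → 4 → 7 → 11 → 16

Answer: 16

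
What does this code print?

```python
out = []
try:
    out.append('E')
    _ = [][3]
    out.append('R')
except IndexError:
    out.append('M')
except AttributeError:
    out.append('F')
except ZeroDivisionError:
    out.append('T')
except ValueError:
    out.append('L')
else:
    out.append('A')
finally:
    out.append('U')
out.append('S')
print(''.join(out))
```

Execution trace: 'E' (try body) → 'M' (except IndexError) → 'U' (finally) → 'S' (after the try/except). Output: EMUS

Answer: EMUS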